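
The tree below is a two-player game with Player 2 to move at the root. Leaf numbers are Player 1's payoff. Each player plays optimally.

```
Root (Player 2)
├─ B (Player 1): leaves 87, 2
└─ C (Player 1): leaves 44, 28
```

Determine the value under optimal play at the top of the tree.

B (Player 1): max(87, 2) = 87
C (Player 1): max(44, 28) = 44
Root (Player 2): min(87, 44) = 44

44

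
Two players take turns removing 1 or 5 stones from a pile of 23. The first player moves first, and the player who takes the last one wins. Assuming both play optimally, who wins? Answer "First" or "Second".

First

Mark each pile size as W (mover wins) or L (mover loses):
i:   0  1  2  3  4  5  6  7  8  9 10 11 12 13 14 15 16 17 18 19 20 21 22 23
     L  W  L  W  L  W  L  W  L  W  L  W  L  W  L  W  L  W  L  W  L  W  L  W
Position 23 is W, so the first player wins.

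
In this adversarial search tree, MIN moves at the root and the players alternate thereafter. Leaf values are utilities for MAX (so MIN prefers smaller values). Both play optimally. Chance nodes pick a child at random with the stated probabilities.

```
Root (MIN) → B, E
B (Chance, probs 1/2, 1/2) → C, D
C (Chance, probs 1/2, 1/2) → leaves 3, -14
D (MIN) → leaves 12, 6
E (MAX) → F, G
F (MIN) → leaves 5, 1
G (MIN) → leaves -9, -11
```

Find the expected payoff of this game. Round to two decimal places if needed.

C (Chance): 1/2·3 + 1/2·-14 = -5.5
D (MIN): min(12, 6) = 6
B (Chance): 1/2·-5.5 + 1/2·6 = 0.25
F (MIN): min(5, 1) = 1
G (MIN): min(-9, -11) = -11
E (MAX): max(1, -11) = 1
Root (MIN): min(0.25, 1) = 0.25

0.25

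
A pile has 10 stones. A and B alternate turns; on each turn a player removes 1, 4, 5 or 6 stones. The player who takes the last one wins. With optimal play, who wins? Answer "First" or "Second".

Positions where the player to move wins (W) vs loses (L):
i:   0  1  2  3  4  5  6  7  8  9 10
     L  W  L  W  W  W  W  W  W  L  W
Position 10 is W, so the first player wins.

First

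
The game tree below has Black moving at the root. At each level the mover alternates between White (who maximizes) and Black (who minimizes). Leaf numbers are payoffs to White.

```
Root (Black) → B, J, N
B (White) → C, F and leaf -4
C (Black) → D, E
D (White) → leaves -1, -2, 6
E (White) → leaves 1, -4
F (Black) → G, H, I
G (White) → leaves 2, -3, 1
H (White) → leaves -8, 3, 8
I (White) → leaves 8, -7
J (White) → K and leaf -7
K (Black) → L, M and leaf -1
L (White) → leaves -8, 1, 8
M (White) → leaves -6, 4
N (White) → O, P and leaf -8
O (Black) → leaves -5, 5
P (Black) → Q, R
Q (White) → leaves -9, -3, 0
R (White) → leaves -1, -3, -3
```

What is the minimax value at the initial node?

-1

D (White): max(-1, -2, 6) = 6
E (White): max(1, -4) = 1
C (Black): min(6, 1) = 1
G (White): max(2, -3, 1) = 2
H (White): max(-8, 3, 8) = 8
I (White): max(8, -7) = 8
F (Black): min(2, 8, 8) = 2
B (White): max(1, 2, -4) = 2
L (White): max(-8, 1, 8) = 8
M (White): max(-6, 4) = 4
K (Black): min(8, 4, -1) = -1
J (White): max(-1, -7) = -1
O (Black): min(-5, 5) = -5
Q (White): max(-9, -3, 0) = 0
R (White): max(-1, -3, -3) = -1
P (Black): min(0, -1) = -1
N (White): max(-5, -1, -8) = -1
Root (Black): min(2, -1, -1) = -1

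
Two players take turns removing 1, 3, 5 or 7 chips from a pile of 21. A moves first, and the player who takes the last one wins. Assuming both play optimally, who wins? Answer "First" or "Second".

First

Mark each pile size as W (mover wins) or L (mover loses):
i:   0  1  2  3  4  5  6  7  8  9 10 11 12 13 14 15 16 17 18 19 20 21
     L  W  L  W  L  W  L  W  L  W  L  W  L  W  L  W  L  W  L  W  L  W
Position 21 is W, so the first player wins.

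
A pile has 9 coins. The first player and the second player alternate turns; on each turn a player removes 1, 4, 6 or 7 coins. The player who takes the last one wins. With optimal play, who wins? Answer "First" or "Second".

First

Mark each pile size as W (mover wins) or L (mover loses):
i:   0  1  2  3  4  5  6  7  8  9
     L  W  L  W  W  L  W  W  W  W
Position 9 is W, so the first player wins.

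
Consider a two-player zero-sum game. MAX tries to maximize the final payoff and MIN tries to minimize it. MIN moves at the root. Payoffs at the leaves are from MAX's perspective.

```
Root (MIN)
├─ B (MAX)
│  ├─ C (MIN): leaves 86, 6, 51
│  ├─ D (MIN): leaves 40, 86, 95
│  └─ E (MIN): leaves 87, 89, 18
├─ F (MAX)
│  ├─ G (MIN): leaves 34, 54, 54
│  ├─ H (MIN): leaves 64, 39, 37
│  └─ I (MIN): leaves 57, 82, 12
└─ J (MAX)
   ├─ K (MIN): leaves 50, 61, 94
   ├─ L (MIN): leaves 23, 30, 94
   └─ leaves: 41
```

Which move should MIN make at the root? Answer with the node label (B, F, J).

F

C (MIN): min(86, 6, 51) = 6
D (MIN): min(40, 86, 95) = 40
E (MIN): min(87, 89, 18) = 18
B (MAX): max(6, 40, 18) = 40
G (MIN): min(34, 54, 54) = 34
H (MIN): min(64, 39, 37) = 37
I (MIN): min(57, 82, 12) = 12
F (MAX): max(34, 37, 12) = 37
K (MIN): min(50, 61, 94) = 50
L (MIN): min(23, 30, 94) = 23
J (MAX): max(50, 23, 41) = 50
Root (MIN): min(40, 37, 50) = 37
MIN picks the child with the lowest value: F (value 37).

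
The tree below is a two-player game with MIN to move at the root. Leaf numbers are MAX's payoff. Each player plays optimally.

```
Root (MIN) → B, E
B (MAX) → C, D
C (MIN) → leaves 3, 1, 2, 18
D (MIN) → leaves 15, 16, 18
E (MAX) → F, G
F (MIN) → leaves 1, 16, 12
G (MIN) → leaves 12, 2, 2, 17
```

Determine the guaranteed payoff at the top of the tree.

2

C (MIN): min(3, 1, 2, 18) = 1
D (MIN): min(15, 16, 18) = 15
B (MAX): max(1, 15) = 15
F (MIN): min(1, 16, 12) = 1
G (MIN): min(12, 2, 2, 17) = 2
E (MAX): max(1, 2) = 2
Root (MIN): min(15, 2) = 2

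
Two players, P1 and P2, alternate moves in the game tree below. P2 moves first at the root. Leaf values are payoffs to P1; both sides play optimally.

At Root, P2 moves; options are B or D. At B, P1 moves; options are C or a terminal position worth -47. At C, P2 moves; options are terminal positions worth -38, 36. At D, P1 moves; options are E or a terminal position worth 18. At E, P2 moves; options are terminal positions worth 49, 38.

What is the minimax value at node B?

-38

C: min(-38, 36) = -38
B: max(-38, -47) = -38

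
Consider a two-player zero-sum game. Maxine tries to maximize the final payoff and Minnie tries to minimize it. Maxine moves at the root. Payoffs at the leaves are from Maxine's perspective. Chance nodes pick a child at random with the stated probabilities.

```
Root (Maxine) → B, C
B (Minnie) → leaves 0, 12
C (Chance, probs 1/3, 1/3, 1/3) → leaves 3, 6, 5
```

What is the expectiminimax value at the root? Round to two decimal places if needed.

B (Minnie): min(0, 12) = 0
C (Chance): 1/3·3 + 1/3·6 + 1/3·5 = 4.67
Root (Maxine): max(0, 4.67) = 4.67

4.67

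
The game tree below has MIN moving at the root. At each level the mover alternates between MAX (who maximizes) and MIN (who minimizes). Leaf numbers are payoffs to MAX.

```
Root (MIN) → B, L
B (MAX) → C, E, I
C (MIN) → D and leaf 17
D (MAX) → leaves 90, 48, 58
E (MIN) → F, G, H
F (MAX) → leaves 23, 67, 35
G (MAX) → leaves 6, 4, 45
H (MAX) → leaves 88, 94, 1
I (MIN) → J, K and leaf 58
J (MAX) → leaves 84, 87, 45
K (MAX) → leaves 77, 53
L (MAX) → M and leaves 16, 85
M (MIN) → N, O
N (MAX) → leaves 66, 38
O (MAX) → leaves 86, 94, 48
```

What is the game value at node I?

J: max(84, 87, 45) = 87
K: max(77, 53) = 77
I: min(87, 77, 58) = 58

58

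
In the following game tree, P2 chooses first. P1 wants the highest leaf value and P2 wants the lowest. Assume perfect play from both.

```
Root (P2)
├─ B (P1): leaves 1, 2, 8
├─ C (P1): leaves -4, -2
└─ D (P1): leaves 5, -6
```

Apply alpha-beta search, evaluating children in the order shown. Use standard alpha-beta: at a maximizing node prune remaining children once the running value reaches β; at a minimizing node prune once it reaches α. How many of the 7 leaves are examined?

B [α=-∞,β=+∞]: v=8
C [α=-∞,β=8]: v=-2
D [α=-∞,β=-2]: v=5 after child 1 ≥ β → β-cutoff, skip 1
Root [α=-∞,β=+∞]: v=-2
Leaves evaluated: 6 of 7.

6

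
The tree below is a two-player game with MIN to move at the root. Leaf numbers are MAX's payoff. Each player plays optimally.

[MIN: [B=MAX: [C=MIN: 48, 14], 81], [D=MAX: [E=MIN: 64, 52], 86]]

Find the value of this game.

81

C (MIN): min(48, 14) = 14
B (MAX): max(14, 81) = 81
E (MIN): min(64, 52) = 52
D (MAX): max(52, 86) = 86
Root (MIN): min(81, 86) = 81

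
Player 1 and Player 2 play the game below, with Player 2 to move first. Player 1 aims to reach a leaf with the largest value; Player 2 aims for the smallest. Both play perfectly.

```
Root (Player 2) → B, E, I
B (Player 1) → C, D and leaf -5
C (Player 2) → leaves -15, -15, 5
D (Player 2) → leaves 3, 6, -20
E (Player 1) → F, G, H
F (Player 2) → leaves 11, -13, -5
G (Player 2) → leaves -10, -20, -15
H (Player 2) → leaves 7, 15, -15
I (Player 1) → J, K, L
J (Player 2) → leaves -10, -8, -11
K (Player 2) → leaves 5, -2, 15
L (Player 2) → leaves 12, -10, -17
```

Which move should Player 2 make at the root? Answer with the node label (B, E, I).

C (Player 2): min(-15, -15, 5) = -15
D (Player 2): min(3, 6, -20) = -20
B (Player 1): max(-15, -20, -5) = -5
F (Player 2): min(11, -13, -5) = -13
G (Player 2): min(-10, -20, -15) = -20
H (Player 2): min(7, 15, -15) = -15
E (Player 1): max(-13, -20, -15) = -13
J (Player 2): min(-10, -8, -11) = -11
K (Player 2): min(5, -2, 15) = -2
L (Player 2): min(12, -10, -17) = -17
I (Player 1): max(-11, -2, -17) = -2
Root (Player 2): min(-5, -13, -2) = -13
Player 2 picks the child with the lowest value: E (value -13).

E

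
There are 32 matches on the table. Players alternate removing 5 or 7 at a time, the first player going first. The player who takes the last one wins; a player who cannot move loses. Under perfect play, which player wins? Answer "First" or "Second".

First

Compute winning (W) and losing (L) positions by backward induction:
i:   0  1  2  3  4  5  6  7  8  9 10 11 12 13 14 15 16 17 18 19 20 21 22 23 24 25 26 27 28 29 30 31 32
     L  L  L  L  L  W  W  W  W  W  W  W  L  L  L  L  L  W  W  W  W  W  W  W  L  L  L  L  L  W  W  W  W
Position 32 is W, so the first player wins.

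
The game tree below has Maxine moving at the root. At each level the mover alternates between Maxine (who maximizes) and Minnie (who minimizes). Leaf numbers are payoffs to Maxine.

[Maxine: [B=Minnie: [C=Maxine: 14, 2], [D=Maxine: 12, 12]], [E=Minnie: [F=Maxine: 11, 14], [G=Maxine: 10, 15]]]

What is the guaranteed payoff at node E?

F: max(11, 14) = 14
G: max(10, 15) = 15
E: min(14, 15) = 14

14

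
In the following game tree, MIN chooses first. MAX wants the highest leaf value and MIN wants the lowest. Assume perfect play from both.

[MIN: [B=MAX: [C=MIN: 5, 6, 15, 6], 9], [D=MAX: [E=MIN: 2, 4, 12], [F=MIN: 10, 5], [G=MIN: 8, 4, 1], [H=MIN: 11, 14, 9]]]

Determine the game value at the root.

C (MIN): min(5, 6, 15, 6) = 5
B (MAX): max(5, 9) = 9
E (MIN): min(2, 4, 12) = 2
F (MIN): min(10, 5) = 5
G (MIN): min(8, 4, 1) = 1
H (MIN): min(11, 14, 9) = 9
D (MAX): max(2, 5, 1, 9) = 9
Root (MIN): min(9, 9) = 9

9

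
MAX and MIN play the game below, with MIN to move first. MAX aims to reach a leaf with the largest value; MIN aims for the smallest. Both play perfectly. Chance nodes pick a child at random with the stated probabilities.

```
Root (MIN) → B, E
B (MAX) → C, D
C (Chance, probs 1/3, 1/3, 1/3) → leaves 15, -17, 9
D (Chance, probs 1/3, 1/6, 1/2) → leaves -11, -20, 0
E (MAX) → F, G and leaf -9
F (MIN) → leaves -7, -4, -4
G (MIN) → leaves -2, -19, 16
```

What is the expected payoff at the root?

-7

C (Chance): 1/3·15 + 1/3·-17 + 1/3·9 = 2.33
D (Chance): 1/3·-11 + 1/6·-20 + 1/2·0 = -7
B (MAX): max(2.33, -7) = 2.33
F (MIN): min(-7, -4, -4) = -7
G (MIN): min(-2, -19, 16) = -19
E (MAX): max(-7, -19, -9) = -7
Root (MIN): min(2.33, -7) = -7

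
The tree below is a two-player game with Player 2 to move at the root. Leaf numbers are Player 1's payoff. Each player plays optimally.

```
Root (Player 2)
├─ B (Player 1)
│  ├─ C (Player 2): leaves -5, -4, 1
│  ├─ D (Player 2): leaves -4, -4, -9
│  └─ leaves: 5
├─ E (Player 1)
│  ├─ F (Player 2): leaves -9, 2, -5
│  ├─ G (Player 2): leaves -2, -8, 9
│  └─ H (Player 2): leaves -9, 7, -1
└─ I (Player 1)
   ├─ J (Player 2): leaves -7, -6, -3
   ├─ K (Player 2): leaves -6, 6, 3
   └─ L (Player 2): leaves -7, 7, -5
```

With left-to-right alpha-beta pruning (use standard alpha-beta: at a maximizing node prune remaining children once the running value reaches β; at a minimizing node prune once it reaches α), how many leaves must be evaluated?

C [α=-∞,β=+∞]: v=-5
D [α=-5,β=+∞]: v=-9
B [α=-∞,β=+∞]: v=5
F [α=-∞,β=5]: v=-9
G [α=-9,β=5]: v=-8
H [α=-8,β=5]: v=-9 after child 1 ≤ α → α-cutoff, skip 2
E [α=-∞,β=5]: v=-8
J [α=-∞,β=-8]: v=-7
I [α=-∞,β=-8]: v=-7 after child 1 ≥ β → β-cutoff, skip 2
Root [α=-∞,β=+∞]: v=-8
Leaves evaluated: 17 of 25.

17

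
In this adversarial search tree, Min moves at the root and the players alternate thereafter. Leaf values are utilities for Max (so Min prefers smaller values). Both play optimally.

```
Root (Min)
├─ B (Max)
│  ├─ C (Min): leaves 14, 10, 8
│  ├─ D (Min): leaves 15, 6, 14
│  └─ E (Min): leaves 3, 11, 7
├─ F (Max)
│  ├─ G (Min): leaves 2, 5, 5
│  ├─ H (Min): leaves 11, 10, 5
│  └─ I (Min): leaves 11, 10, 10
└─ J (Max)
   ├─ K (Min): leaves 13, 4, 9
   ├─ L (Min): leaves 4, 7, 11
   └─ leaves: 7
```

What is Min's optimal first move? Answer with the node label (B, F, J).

J

C (Min): min(14, 10, 8) = 8
D (Min): min(15, 6, 14) = 6
E (Min): min(3, 11, 7) = 3
B (Max): max(8, 6, 3) = 8
G (Min): min(2, 5, 5) = 2
H (Min): min(11, 10, 5) = 5
I (Min): min(11, 10, 10) = 10
F (Max): max(2, 5, 10) = 10
K (Min): min(13, 4, 9) = 4
L (Min): min(4, 7, 11) = 4
J (Max): max(4, 4, 7) = 7
Root (Min): min(8, 10, 7) = 7
Min picks the child with the lowest value: J (value 7).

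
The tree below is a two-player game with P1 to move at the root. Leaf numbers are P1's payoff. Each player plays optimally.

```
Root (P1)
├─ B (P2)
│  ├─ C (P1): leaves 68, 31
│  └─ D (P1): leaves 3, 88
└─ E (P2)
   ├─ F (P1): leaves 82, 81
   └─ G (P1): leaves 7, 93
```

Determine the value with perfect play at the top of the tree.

C (P1): max(68, 31) = 68
D (P1): max(3, 88) = 88
B (P2): min(68, 88) = 68
F (P1): max(82, 81) = 82
G (P1): max(7, 93) = 93
E (P2): min(82, 93) = 82
Root (P1): max(68, 82) = 82

82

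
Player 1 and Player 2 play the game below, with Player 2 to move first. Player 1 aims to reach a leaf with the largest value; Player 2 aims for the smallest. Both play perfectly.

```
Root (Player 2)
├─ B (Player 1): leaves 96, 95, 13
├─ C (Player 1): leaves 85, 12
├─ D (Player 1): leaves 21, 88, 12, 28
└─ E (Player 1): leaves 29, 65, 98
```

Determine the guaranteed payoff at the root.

85

B (Player 1): max(96, 95, 13) = 96
C (Player 1): max(85, 12) = 85
D (Player 1): max(21, 88, 12, 28) = 88
E (Player 1): max(29, 65, 98) = 98
Root (Player 2): min(96, 85, 88, 98) = 85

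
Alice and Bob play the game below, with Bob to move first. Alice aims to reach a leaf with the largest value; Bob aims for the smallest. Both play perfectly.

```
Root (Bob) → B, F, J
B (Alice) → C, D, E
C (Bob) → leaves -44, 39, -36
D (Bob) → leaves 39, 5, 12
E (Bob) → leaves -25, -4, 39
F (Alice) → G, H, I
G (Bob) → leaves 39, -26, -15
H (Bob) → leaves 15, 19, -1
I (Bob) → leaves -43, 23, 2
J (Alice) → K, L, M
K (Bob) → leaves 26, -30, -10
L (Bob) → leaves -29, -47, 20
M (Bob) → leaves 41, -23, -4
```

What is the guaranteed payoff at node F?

G: min(39, -26, -15) = -26
H: min(15, 19, -1) = -1
I: min(-43, 23, 2) = -43
F: max(-26, -1, -43) = -1

-1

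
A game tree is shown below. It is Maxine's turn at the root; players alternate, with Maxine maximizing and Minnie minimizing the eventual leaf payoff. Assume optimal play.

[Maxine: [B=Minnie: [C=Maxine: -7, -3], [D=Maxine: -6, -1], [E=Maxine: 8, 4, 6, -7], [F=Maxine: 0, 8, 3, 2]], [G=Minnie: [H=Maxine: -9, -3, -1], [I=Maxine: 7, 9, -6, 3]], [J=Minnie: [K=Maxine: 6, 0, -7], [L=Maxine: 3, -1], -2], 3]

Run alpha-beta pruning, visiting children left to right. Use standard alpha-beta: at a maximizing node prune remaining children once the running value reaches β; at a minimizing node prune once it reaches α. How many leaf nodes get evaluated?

C [α=-∞,β=+∞]: v=-3
D [α=-∞,β=-3]: v=-1
E [α=-∞,β=-3]: v=8 after child 1 ≥ β → β-cutoff, skip 3
F [α=-∞,β=-3]: v=0 after child 1 ≥ β → β-cutoff, skip 3
B [α=-∞,β=+∞]: v=-3
H [α=-3,β=+∞]: v=-1
I [α=-3,β=-1]: v=7 after child 1 ≥ β → β-cutoff, skip 3
G [α=-3,β=+∞]: v=-1
K [α=-1,β=+∞]: v=6
L [α=-1,β=6]: v=3
J [α=-1,β=+∞]: v=-2
Root [α=-∞,β=+∞]: v=3
Leaves evaluated: 17 of 26.

17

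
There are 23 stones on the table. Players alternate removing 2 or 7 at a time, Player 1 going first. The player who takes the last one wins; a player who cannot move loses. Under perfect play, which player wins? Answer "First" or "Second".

i:   0  1  2  3  4  5  6  7  8  9 10 11 12 13 14 15 16 17 18 19 20 21 22 23
     L  L  W  W  L  L  W  W  W  L  L  W  W  L  L  W  W  W  L  L  W  W  L  L
Position 23 is L, so the second player wins.

Second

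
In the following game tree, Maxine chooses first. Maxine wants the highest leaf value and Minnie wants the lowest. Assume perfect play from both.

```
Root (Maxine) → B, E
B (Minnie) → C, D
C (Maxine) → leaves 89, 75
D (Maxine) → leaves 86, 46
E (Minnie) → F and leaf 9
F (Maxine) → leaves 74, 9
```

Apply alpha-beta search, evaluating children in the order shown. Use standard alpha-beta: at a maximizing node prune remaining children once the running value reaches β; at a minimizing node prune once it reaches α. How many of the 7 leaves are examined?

6

C [α=-∞,β=+∞]: v=89
D [α=-∞,β=89]: v=86
B [α=-∞,β=+∞]: v=86
F [α=86,β=+∞]: v=74
E [α=86,β=+∞]: v=74 after child 1 ≤ α → α-cutoff, skip 1
Root [α=-∞,β=+∞]: v=86
Leaves evaluated: 6 of 7.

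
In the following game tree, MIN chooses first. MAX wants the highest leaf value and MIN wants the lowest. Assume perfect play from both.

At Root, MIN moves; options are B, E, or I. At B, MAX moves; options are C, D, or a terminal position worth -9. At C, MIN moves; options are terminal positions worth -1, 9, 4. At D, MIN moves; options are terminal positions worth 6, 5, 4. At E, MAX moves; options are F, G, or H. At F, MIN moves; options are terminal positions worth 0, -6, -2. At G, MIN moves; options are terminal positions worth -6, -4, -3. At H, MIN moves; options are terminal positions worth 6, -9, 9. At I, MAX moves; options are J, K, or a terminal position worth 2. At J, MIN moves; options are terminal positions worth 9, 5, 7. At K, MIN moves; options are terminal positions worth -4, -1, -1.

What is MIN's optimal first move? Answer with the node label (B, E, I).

C (MIN): min(-1, 9, 4) = -1
D (MIN): min(6, 5, 4) = 4
B (MAX): max(-1, 4, -9) = 4
F (MIN): min(0, -6, -2) = -6
G (MIN): min(-6, -4, -3) = -6
H (MIN): min(6, -9, 9) = -9
E (MAX): max(-6, -6, -9) = -6
J (MIN): min(9, 5, 7) = 5
K (MIN): min(-4, -1, -1) = -4
I (MAX): max(5, -4, 2) = 5
Root (MIN): min(4, -6, 5) = -6
MIN picks the child with the lowest value: E (value -6).

E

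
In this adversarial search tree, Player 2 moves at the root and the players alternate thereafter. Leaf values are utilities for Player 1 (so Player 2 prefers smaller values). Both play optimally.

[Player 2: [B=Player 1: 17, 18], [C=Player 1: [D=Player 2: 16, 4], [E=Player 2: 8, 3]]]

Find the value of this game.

4

B (Player 1): max(17, 18) = 18
D (Player 2): min(16, 4) = 4
E (Player 2): min(8, 3) = 3
C (Player 1): max(4, 3) = 4
Root (Player 2): min(18, 4) = 4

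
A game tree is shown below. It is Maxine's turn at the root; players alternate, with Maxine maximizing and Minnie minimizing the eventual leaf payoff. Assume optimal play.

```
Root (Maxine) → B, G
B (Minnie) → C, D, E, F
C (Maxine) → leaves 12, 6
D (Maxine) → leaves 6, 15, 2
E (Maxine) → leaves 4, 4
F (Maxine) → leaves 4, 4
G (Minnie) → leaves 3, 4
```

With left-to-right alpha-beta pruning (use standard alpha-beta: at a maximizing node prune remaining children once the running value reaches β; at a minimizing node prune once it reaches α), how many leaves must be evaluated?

C [α=-∞,β=+∞]: v=12
D [α=-∞,β=12]: v=15 after child 2 ≥ β → β-cutoff, skip 1
E [α=-∞,β=12]: v=4
F [α=-∞,β=4]: v=4 after child 1 ≥ β → β-cutoff, skip 1
B [α=-∞,β=+∞]: v=4
G [α=4,β=+∞]: v=3 after child 1 ≤ α → α-cutoff, skip 1
Root [α=-∞,β=+∞]: v=4
Leaves evaluated: 8 of 11.

8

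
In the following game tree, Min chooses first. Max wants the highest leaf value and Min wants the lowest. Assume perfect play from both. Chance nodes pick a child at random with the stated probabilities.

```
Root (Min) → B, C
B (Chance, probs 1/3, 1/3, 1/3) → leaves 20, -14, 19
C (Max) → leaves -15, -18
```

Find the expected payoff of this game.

-15

B (Chance): 1/3·20 + 1/3·-14 + 1/3·19 = 8.33
C (Max): max(-15, -18) = -15
Root (Min): min(8.33, -15) = -15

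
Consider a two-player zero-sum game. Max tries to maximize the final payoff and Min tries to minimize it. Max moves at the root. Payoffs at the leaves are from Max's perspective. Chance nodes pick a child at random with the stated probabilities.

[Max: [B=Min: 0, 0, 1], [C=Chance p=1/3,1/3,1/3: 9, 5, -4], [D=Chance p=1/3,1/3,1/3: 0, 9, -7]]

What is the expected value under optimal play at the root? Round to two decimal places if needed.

3.33

B (Min): min(0, 0, 1) = 0
C (Chance): 1/3·9 + 1/3·5 + 1/3·-4 = 3.33
D (Chance): 1/3·0 + 1/3·9 + 1/3·-7 = 0.67
Root (Max): max(0, 3.33, 0.67) = 3.33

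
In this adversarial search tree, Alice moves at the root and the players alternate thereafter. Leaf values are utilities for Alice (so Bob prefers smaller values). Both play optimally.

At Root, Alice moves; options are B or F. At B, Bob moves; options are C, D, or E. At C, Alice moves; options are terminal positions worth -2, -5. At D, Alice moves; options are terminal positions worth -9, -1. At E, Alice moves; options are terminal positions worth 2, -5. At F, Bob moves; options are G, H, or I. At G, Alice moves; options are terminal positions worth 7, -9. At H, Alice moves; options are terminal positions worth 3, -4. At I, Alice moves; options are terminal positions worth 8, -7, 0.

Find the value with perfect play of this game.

C (Alice): max(-2, -5) = -2
D (Alice): max(-9, -1) = -1
E (Alice): max(2, -5) = 2
B (Bob): min(-2, -1, 2) = -2
G (Alice): max(7, -9) = 7
H (Alice): max(3, -4) = 3
I (Alice): max(8, -7, 0) = 8
F (Bob): min(7, 3, 8) = 3
Root (Alice): max(-2, 3) = 3

3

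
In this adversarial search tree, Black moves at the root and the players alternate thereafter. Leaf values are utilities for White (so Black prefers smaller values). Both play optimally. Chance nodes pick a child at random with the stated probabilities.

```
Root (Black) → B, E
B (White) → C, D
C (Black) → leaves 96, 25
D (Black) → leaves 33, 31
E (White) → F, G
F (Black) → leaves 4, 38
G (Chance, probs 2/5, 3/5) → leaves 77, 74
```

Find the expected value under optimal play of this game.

C (Black): min(96, 25) = 25
D (Black): min(33, 31) = 31
B (White): max(25, 31) = 31
F (Black): min(4, 38) = 4
G (Chance): 2/5·77 + 3/5·74 = 75.2
E (White): max(4, 75.2) = 75.2
Root (Black): min(31, 75.2) = 31

31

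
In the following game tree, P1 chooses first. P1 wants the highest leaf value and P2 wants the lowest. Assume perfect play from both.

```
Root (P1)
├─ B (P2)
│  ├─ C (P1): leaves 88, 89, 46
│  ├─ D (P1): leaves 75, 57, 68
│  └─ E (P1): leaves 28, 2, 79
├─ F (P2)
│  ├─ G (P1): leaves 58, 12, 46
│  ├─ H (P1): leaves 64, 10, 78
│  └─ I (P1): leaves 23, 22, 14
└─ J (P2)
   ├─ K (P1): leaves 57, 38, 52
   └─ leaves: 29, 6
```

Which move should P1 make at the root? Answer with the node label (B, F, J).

C (P1): max(88, 89, 46) = 89
D (P1): max(75, 57, 68) = 75
E (P1): max(28, 2, 79) = 79
B (P2): min(89, 75, 79) = 75
G (P1): max(58, 12, 46) = 58
H (P1): max(64, 10, 78) = 78
I (P1): max(23, 22, 14) = 23
F (P2): min(58, 78, 23) = 23
K (P1): max(57, 38, 52) = 57
J (P2): min(57, 29, 6) = 6
Root (P1): max(75, 23, 6) = 75
P1 picks the child with the highest value: B (value 75).

B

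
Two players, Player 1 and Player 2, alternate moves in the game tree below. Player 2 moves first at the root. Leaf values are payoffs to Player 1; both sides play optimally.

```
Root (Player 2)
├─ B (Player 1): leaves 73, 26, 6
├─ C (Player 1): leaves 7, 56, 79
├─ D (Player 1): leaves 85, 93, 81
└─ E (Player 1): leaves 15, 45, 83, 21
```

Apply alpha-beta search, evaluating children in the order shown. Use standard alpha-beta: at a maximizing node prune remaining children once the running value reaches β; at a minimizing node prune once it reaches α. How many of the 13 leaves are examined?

10

B [α=-∞,β=+∞]: v=73
C [α=-∞,β=73]: v=79
D [α=-∞,β=73]: v=85 after child 1 ≥ β → β-cutoff, skip 2
E [α=-∞,β=73]: v=83 after child 3 ≥ β → β-cutoff, skip 1
Root [α=-∞,β=+∞]: v=73
Leaves evaluated: 10 of 13.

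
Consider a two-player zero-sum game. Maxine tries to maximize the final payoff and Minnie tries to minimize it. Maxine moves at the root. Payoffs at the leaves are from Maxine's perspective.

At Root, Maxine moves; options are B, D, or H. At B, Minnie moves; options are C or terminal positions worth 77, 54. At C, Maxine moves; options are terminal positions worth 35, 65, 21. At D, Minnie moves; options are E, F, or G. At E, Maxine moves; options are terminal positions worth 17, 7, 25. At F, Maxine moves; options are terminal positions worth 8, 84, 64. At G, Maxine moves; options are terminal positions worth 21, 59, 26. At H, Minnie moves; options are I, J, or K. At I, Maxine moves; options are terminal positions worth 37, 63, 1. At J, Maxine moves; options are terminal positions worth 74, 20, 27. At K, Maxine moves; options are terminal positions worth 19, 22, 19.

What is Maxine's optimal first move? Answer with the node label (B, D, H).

B

C (Maxine): max(35, 65, 21) = 65
B (Minnie): min(65, 77, 54) = 54
E (Maxine): max(17, 7, 25) = 25
F (Maxine): max(8, 84, 64) = 84
G (Maxine): max(21, 59, 26) = 59
D (Minnie): min(25, 84, 59) = 25
I (Maxine): max(37, 63, 1) = 63
J (Maxine): max(74, 20, 27) = 74
K (Maxine): max(19, 22, 19) = 22
H (Minnie): min(63, 74, 22) = 22
Root (Maxine): max(54, 25, 22) = 54
Maxine picks the child with the highest value: B (value 54).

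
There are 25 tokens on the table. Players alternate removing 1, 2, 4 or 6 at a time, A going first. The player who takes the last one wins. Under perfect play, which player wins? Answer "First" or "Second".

First

Mark each pile size as W (mover wins) or L (mover loses):
i:   0  1  2  3  4  5  6  7  8  9 10 11 12 13 14 15 16 17 18 19 20 21 22 23 24 25
     L  W  W  L  W  W  W  W  L  W  W  L  W  W  W  W  L  W  W  L  W  W  W  W  L  W
Position 25 is W, so the first player wins.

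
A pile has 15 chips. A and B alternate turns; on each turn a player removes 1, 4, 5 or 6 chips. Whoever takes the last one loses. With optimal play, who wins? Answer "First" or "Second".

First

Compute winning (W) and losing (L) positions by backward induction:
i:   0  1  2  3  4  5  6  7  8  9 10 11 12 13 14 15
     W  L  W  L  W  W  W  W  W  W  L  W  L  W  W  W
Position 15 is W, so the first player wins.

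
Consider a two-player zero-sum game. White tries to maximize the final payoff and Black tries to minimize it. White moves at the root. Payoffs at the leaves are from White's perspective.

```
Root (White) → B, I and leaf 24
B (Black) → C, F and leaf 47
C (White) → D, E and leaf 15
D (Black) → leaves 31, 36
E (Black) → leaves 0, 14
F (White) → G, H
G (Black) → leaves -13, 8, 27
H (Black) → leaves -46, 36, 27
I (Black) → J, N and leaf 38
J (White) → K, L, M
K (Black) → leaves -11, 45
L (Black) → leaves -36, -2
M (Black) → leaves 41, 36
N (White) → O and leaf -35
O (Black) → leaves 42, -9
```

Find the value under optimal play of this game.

D (Black): min(31, 36) = 31
E (Black): min(0, 14) = 0
C (White): max(31, 0, 15) = 31
G (Black): min(-13, 8, 27) = -13
H (Black): min(-46, 36, 27) = -46
F (White): max(-13, -46) = -13
B (Black): min(31, -13, 47) = -13
K (Black): min(-11, 45) = -11
L (Black): min(-36, -2) = -36
M (Black): min(41, 36) = 36
J (White): max(-11, -36, 36) = 36
O (Black): min(42, -9) = -9
N (White): max(-9, -35) = -9
I (Black): min(36, -9, 38) = -9
Root (White): max(-13, -9, 24) = 24

24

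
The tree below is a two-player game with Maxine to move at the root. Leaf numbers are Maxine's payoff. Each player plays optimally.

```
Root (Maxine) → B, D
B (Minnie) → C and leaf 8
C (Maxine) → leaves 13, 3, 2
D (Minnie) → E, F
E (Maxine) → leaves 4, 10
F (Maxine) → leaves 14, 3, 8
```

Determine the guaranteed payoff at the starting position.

10

C (Maxine): max(13, 3, 2) = 13
B (Minnie): min(13, 8) = 8
E (Maxine): max(4, 10) = 10
F (Maxine): max(14, 3, 8) = 14
D (Minnie): min(10, 14) = 10
Root (Maxine): max(8, 10) = 10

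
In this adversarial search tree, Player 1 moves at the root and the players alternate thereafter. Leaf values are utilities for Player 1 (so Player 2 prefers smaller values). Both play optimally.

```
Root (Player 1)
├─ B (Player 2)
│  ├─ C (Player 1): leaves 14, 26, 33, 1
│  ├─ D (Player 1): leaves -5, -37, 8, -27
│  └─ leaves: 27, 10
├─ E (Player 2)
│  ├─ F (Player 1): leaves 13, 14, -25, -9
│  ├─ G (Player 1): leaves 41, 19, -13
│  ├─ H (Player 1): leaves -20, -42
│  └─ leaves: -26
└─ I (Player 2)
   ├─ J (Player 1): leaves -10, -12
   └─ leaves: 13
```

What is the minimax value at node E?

F: max(13, 14, -25, -9) = 14
G: max(41, 19, -13) = 41
H: max(-20, -42) = -20
E: min(14, 41, -20, -26) = -26

-26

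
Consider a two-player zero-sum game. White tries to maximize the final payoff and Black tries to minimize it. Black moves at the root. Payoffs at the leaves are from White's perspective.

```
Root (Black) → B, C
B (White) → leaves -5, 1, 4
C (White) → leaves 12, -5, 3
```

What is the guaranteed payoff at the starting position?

B (White): max(-5, 1, 4) = 4
C (White): max(12, -5, 3) = 12
Root (Black): min(4, 12) = 4

4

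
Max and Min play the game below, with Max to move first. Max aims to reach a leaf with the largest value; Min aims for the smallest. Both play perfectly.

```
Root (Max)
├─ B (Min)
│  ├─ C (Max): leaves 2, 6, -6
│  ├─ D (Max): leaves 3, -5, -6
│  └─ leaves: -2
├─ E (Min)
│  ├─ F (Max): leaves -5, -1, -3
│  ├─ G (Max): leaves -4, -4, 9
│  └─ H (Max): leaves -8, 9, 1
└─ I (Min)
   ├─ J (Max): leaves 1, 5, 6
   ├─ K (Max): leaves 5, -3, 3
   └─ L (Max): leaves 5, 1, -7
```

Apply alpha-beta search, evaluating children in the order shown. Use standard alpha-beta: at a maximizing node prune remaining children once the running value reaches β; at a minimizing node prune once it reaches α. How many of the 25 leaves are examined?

C [α=-∞,β=+∞]: v=6
D [α=-∞,β=6]: v=3
B [α=-∞,β=+∞]: v=-2
F [α=-2,β=+∞]: v=-1
G [α=-2,β=-1]: v=9
H [α=-2,β=-1]: v=9 after child 2 ≥ β → β-cutoff, skip 1
E [α=-2,β=+∞]: v=-1
J [α=-1,β=+∞]: v=6
K [α=-1,β=6]: v=5
L [α=-1,β=5]: v=5 after child 1 ≥ β → β-cutoff, skip 2
I [α=-1,β=+∞]: v=5
Root [α=-∞,β=+∞]: v=5
Leaves evaluated: 22 of 25.

22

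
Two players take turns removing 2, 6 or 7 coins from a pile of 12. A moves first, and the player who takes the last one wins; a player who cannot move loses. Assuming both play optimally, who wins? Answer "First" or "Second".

Mark each pile size as W (mover wins) or L (mover loses):
i:   0  1  2  3  4  5  6  7  8  9 10 11 12
     L  L  W  W  L  L  W  W  W  L  W  W  W
Position 12 is W, so the first player wins.

First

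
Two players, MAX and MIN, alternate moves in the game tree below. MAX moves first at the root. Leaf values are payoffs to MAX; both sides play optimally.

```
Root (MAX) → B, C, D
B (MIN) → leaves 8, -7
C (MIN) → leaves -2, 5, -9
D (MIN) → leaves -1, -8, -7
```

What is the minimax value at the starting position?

-7

B (MIN): min(8, -7) = -7
C (MIN): min(-2, 5, -9) = -9
D (MIN): min(-1, -8, -7) = -8
Root (MAX): max(-7, -9, -8) = -7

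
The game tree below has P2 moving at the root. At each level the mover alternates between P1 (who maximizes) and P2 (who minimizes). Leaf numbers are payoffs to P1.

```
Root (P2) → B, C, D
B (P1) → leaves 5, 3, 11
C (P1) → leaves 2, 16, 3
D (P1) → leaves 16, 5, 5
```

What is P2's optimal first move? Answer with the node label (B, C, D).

B (P1): max(5, 3, 11) = 11
C (P1): max(2, 16, 3) = 16
D (P1): max(16, 5, 5) = 16
Root (P2): min(11, 16, 16) = 11
P2 picks the child with the lowest value: B (value 11).

B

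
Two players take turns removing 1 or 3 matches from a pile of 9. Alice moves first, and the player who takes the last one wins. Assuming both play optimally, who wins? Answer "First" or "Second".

First

Mark each pile size as W (mover wins) or L (mover loses):
i:   0  1  2  3  4  5  6  7  8  9
     L  W  L  W  L  W  L  W  L  W
Position 9 is W, so the first player wins.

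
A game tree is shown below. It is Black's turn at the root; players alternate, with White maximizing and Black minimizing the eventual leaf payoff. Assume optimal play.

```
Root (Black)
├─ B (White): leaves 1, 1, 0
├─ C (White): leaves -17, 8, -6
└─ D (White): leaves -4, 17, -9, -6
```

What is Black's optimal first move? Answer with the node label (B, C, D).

B (White): max(1, 1, 0) = 1
C (White): max(-17, 8, -6) = 8
D (White): max(-4, 17, -9, -6) = 17
Root (Black): min(1, 8, 17) = 1
Black picks the child with the lowest value: B (value 1).

B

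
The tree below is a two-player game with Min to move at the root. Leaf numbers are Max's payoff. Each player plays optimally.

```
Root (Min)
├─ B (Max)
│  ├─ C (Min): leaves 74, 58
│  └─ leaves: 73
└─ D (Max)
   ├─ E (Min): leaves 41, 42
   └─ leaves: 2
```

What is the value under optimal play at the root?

41

C (Min): min(74, 58) = 58
B (Max): max(58, 73) = 73
E (Min): min(41, 42) = 41
D (Max): max(41, 2) = 41
Root (Min): min(73, 41) = 41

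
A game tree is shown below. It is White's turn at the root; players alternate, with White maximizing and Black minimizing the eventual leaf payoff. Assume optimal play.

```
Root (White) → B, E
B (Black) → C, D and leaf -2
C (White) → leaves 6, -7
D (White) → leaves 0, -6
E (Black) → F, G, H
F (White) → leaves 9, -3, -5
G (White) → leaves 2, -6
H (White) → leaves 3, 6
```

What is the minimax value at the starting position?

C (White): max(6, -7) = 6
D (White): max(0, -6) = 0
B (Black): min(6, 0, -2) = -2
F (White): max(9, -3, -5) = 9
G (White): max(2, -6) = 2
H (White): max(3, 6) = 6
E (Black): min(9, 2, 6) = 2
Root (White): max(-2, 2) = 2

2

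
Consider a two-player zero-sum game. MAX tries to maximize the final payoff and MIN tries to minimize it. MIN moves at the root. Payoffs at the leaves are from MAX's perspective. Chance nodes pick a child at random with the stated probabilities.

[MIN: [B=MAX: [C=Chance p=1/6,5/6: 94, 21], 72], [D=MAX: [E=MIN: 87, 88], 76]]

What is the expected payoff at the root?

72

C (Chance): 1/6·94 + 5/6·21 = 33.17
B (MAX): max(33.17, 72) = 72
E (MIN): min(87, 88) = 87
D (MAX): max(87, 76) = 87
Root (MIN): min(72, 87) = 72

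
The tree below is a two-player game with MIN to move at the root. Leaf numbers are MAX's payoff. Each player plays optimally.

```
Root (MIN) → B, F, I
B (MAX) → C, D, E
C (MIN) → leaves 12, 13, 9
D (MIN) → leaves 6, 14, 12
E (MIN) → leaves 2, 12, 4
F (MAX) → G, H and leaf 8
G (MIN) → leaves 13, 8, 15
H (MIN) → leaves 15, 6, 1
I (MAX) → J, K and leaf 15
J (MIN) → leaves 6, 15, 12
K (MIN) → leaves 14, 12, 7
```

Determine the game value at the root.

C (MIN): min(12, 13, 9) = 9
D (MIN): min(6, 14, 12) = 6
E (MIN): min(2, 12, 4) = 2
B (MAX): max(9, 6, 2) = 9
G (MIN): min(13, 8, 15) = 8
H (MIN): min(15, 6, 1) = 1
F (MAX): max(8, 1, 8) = 8
J (MIN): min(6, 15, 12) = 6
K (MIN): min(14, 12, 7) = 7
I (MAX): max(6, 7, 15) = 15
Root (MIN): min(9, 8, 15) = 8

8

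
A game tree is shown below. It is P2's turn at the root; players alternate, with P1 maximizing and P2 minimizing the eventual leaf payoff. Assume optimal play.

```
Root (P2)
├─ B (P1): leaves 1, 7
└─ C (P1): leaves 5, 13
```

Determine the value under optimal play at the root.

7

B (P1): max(1, 7) = 7
C (P1): max(5, 13) = 13
Root (P2): min(7, 13) = 7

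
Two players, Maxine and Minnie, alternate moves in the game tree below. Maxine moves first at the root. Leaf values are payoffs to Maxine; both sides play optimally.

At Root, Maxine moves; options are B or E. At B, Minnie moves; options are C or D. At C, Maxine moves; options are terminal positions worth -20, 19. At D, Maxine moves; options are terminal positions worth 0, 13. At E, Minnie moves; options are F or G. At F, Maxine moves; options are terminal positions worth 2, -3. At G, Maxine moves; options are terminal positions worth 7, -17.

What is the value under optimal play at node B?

13

C: max(-20, 19) = 19
D: max(0, 13) = 13
B: min(19, 13) = 13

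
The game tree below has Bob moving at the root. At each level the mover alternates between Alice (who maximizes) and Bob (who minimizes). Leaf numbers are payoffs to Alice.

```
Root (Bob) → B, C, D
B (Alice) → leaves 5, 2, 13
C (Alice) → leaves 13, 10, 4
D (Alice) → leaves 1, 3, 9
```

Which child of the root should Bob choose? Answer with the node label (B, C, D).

B (Alice): max(5, 2, 13) = 13
C (Alice): max(13, 10, 4) = 13
D (Alice): max(1, 3, 9) = 9
Root (Bob): min(13, 13, 9) = 9
Bob picks the child with the lowest value: D (value 9).

D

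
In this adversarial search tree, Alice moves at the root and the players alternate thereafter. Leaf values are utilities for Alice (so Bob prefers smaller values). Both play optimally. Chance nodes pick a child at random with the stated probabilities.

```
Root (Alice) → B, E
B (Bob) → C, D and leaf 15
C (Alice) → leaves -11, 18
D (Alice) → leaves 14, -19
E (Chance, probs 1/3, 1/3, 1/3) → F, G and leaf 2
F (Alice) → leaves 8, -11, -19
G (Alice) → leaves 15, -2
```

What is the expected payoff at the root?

C (Alice): max(-11, 18) = 18
D (Alice): max(14, -19) = 14
B (Bob): min(18, 14, 15) = 14
F (Alice): max(8, -11, -19) = 8
G (Alice): max(15, -2) = 15
E (Chance): 1/3·8 + 1/3·15 + 1/3·2 = 8.33
Root (Alice): max(14, 8.33) = 14

14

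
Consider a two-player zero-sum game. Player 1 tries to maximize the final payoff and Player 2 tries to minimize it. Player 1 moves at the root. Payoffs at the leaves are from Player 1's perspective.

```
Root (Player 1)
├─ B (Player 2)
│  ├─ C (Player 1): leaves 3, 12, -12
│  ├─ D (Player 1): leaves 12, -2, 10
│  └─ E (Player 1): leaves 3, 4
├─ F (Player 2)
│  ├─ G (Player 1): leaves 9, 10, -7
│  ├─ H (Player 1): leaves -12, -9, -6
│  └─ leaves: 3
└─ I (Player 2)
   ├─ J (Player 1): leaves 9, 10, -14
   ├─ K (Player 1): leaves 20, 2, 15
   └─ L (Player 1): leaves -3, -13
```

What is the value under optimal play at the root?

C (Player 1): max(3, 12, -12) = 12
D (Player 1): max(12, -2, 10) = 12
E (Player 1): max(3, 4) = 4
B (Player 2): min(12, 12, 4) = 4
G (Player 1): max(9, 10, -7) = 10
H (Player 1): max(-12, -9, -6) = -6
F (Player 2): min(10, -6, 3) = -6
J (Player 1): max(9, 10, -14) = 10
K (Player 1): max(20, 2, 15) = 20
L (Player 1): max(-3, -13) = -3
I (Player 2): min(10, 20, -3) = -3
Root (Player 1): max(4, -6, -3) = 4

4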